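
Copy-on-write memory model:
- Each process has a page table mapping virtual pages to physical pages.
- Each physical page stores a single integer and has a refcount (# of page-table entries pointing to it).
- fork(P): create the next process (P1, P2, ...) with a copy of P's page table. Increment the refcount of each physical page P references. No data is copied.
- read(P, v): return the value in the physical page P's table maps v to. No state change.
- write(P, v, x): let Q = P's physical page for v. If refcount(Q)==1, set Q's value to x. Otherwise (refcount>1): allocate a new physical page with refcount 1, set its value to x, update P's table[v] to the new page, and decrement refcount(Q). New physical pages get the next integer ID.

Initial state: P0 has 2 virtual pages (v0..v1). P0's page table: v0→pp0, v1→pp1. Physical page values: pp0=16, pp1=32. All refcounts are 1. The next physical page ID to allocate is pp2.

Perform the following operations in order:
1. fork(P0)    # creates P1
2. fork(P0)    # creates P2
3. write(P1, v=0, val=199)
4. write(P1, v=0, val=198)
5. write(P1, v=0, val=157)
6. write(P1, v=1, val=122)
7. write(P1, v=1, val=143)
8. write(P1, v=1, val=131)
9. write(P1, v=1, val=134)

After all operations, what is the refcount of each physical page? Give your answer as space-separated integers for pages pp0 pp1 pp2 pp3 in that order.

Answer: 2 2 1 1

Derivation:
Op 1: fork(P0) -> P1. 2 ppages; refcounts: pp0:2 pp1:2
Op 2: fork(P0) -> P2. 2 ppages; refcounts: pp0:3 pp1:3
Op 3: write(P1, v0, 199). refcount(pp0)=3>1 -> COPY to pp2. 3 ppages; refcounts: pp0:2 pp1:3 pp2:1
Op 4: write(P1, v0, 198). refcount(pp2)=1 -> write in place. 3 ppages; refcounts: pp0:2 pp1:3 pp2:1
Op 5: write(P1, v0, 157). refcount(pp2)=1 -> write in place. 3 ppages; refcounts: pp0:2 pp1:3 pp2:1
Op 6: write(P1, v1, 122). refcount(pp1)=3>1 -> COPY to pp3. 4 ppages; refcounts: pp0:2 pp1:2 pp2:1 pp3:1
Op 7: write(P1, v1, 143). refcount(pp3)=1 -> write in place. 4 ppages; refcounts: pp0:2 pp1:2 pp2:1 pp3:1
Op 8: write(P1, v1, 131). refcount(pp3)=1 -> write in place. 4 ppages; refcounts: pp0:2 pp1:2 pp2:1 pp3:1
Op 9: write(P1, v1, 134). refcount(pp3)=1 -> write in place. 4 ppages; refcounts: pp0:2 pp1:2 pp2:1 pp3:1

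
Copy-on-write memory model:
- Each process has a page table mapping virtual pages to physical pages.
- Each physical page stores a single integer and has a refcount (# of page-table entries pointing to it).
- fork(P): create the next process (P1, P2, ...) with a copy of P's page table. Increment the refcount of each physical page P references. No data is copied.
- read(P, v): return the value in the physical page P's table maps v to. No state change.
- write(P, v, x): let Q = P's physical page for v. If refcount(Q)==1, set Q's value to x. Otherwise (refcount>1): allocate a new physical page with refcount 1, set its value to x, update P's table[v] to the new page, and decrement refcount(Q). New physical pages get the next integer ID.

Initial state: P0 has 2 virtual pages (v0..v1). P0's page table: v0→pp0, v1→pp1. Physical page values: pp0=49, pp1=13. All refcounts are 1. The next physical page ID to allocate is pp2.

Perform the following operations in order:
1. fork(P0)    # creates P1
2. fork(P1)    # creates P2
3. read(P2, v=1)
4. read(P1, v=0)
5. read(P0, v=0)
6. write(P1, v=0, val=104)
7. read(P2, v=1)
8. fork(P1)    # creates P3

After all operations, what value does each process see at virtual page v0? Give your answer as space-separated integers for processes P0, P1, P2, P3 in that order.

Answer: 49 104 49 104

Derivation:
Op 1: fork(P0) -> P1. 2 ppages; refcounts: pp0:2 pp1:2
Op 2: fork(P1) -> P2. 2 ppages; refcounts: pp0:3 pp1:3
Op 3: read(P2, v1) -> 13. No state change.
Op 4: read(P1, v0) -> 49. No state change.
Op 5: read(P0, v0) -> 49. No state change.
Op 6: write(P1, v0, 104). refcount(pp0)=3>1 -> COPY to pp2. 3 ppages; refcounts: pp0:2 pp1:3 pp2:1
Op 7: read(P2, v1) -> 13. No state change.
Op 8: fork(P1) -> P3. 3 ppages; refcounts: pp0:2 pp1:4 pp2:2
P0: v0 -> pp0 = 49
P1: v0 -> pp2 = 104
P2: v0 -> pp0 = 49
P3: v0 -> pp2 = 104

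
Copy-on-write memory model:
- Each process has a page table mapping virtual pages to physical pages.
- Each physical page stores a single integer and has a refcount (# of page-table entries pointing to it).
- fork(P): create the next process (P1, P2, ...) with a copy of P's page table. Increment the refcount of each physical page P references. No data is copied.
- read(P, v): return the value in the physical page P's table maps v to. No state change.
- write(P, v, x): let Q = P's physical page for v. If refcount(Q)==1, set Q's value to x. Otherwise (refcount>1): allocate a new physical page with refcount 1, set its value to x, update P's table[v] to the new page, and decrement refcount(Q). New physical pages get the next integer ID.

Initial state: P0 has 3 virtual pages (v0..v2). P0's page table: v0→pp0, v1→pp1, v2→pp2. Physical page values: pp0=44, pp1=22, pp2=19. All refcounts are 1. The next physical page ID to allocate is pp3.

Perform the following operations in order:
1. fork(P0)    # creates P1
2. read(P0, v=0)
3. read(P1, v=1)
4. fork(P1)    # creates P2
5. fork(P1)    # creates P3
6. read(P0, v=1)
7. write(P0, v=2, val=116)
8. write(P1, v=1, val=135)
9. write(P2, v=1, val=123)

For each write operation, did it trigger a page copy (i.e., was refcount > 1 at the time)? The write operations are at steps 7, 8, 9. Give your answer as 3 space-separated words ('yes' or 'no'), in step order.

Op 1: fork(P0) -> P1. 3 ppages; refcounts: pp0:2 pp1:2 pp2:2
Op 2: read(P0, v0) -> 44. No state change.
Op 3: read(P1, v1) -> 22. No state change.
Op 4: fork(P1) -> P2. 3 ppages; refcounts: pp0:3 pp1:3 pp2:3
Op 5: fork(P1) -> P3. 3 ppages; refcounts: pp0:4 pp1:4 pp2:4
Op 6: read(P0, v1) -> 22. No state change.
Op 7: write(P0, v2, 116). refcount(pp2)=4>1 -> COPY to pp3. 4 ppages; refcounts: pp0:4 pp1:4 pp2:3 pp3:1
Op 8: write(P1, v1, 135). refcount(pp1)=4>1 -> COPY to pp4. 5 ppages; refcounts: pp0:4 pp1:3 pp2:3 pp3:1 pp4:1
Op 9: write(P2, v1, 123). refcount(pp1)=3>1 -> COPY to pp5. 6 ppages; refcounts: pp0:4 pp1:2 pp2:3 pp3:1 pp4:1 pp5:1

yes yes yes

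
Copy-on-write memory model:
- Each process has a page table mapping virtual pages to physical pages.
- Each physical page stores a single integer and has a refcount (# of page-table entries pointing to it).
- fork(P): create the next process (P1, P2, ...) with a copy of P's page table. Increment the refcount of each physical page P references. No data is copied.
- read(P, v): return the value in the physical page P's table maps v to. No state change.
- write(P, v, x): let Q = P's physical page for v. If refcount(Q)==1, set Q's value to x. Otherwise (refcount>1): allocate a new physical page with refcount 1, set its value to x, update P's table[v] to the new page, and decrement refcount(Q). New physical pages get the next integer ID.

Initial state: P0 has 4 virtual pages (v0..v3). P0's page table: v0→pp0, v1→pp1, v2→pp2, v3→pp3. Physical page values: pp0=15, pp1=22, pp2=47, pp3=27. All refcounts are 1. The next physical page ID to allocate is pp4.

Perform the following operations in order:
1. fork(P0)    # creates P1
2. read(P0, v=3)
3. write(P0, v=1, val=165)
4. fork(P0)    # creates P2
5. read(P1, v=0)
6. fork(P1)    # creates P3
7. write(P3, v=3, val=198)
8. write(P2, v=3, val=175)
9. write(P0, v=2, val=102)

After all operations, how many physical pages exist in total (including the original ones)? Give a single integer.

Answer: 8

Derivation:
Op 1: fork(P0) -> P1. 4 ppages; refcounts: pp0:2 pp1:2 pp2:2 pp3:2
Op 2: read(P0, v3) -> 27. No state change.
Op 3: write(P0, v1, 165). refcount(pp1)=2>1 -> COPY to pp4. 5 ppages; refcounts: pp0:2 pp1:1 pp2:2 pp3:2 pp4:1
Op 4: fork(P0) -> P2. 5 ppages; refcounts: pp0:3 pp1:1 pp2:3 pp3:3 pp4:2
Op 5: read(P1, v0) -> 15. No state change.
Op 6: fork(P1) -> P3. 5 ppages; refcounts: pp0:4 pp1:2 pp2:4 pp3:4 pp4:2
Op 7: write(P3, v3, 198). refcount(pp3)=4>1 -> COPY to pp5. 6 ppages; refcounts: pp0:4 pp1:2 pp2:4 pp3:3 pp4:2 pp5:1
Op 8: write(P2, v3, 175). refcount(pp3)=3>1 -> COPY to pp6. 7 ppages; refcounts: pp0:4 pp1:2 pp2:4 pp3:2 pp4:2 pp5:1 pp6:1
Op 9: write(P0, v2, 102). refcount(pp2)=4>1 -> COPY to pp7. 8 ppages; refcounts: pp0:4 pp1:2 pp2:3 pp3:2 pp4:2 pp5:1 pp6:1 pp7:1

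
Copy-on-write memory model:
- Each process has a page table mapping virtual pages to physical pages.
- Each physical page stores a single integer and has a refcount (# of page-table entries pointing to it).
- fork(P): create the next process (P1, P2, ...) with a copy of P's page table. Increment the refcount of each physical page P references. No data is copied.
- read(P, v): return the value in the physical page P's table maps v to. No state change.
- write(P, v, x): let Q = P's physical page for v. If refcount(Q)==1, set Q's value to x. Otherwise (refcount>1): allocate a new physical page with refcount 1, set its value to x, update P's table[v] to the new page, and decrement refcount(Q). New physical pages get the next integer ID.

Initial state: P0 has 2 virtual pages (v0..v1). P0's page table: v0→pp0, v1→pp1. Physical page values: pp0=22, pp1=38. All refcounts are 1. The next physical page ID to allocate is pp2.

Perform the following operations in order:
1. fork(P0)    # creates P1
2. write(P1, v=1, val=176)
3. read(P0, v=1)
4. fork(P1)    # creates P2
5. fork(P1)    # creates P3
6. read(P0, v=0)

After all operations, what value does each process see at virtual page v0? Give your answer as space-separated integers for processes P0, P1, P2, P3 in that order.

Op 1: fork(P0) -> P1. 2 ppages; refcounts: pp0:2 pp1:2
Op 2: write(P1, v1, 176). refcount(pp1)=2>1 -> COPY to pp2. 3 ppages; refcounts: pp0:2 pp1:1 pp2:1
Op 3: read(P0, v1) -> 38. No state change.
Op 4: fork(P1) -> P2. 3 ppages; refcounts: pp0:3 pp1:1 pp2:2
Op 5: fork(P1) -> P3. 3 ppages; refcounts: pp0:4 pp1:1 pp2:3
Op 6: read(P0, v0) -> 22. No state change.
P0: v0 -> pp0 = 22
P1: v0 -> pp0 = 22
P2: v0 -> pp0 = 22
P3: v0 -> pp0 = 22

Answer: 22 22 22 22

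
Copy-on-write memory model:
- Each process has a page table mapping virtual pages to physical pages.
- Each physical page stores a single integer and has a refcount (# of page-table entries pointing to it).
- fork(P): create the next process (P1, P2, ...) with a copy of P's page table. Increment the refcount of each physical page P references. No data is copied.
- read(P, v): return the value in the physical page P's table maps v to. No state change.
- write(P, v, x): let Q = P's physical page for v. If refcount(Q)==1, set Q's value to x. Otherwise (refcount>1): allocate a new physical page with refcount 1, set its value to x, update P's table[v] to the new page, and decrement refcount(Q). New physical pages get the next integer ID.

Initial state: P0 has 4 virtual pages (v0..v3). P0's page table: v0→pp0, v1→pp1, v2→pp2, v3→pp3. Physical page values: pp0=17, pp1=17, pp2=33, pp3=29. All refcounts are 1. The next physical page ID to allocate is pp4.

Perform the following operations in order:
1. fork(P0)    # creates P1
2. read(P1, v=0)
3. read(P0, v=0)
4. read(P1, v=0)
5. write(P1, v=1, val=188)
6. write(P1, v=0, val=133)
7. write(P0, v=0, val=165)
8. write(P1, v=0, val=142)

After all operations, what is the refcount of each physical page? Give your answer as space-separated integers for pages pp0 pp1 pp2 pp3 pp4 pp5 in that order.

Answer: 1 1 2 2 1 1

Derivation:
Op 1: fork(P0) -> P1. 4 ppages; refcounts: pp0:2 pp1:2 pp2:2 pp3:2
Op 2: read(P1, v0) -> 17. No state change.
Op 3: read(P0, v0) -> 17. No state change.
Op 4: read(P1, v0) -> 17. No state change.
Op 5: write(P1, v1, 188). refcount(pp1)=2>1 -> COPY to pp4. 5 ppages; refcounts: pp0:2 pp1:1 pp2:2 pp3:2 pp4:1
Op 6: write(P1, v0, 133). refcount(pp0)=2>1 -> COPY to pp5. 6 ppages; refcounts: pp0:1 pp1:1 pp2:2 pp3:2 pp4:1 pp5:1
Op 7: write(P0, v0, 165). refcount(pp0)=1 -> write in place. 6 ppages; refcounts: pp0:1 pp1:1 pp2:2 pp3:2 pp4:1 pp5:1
Op 8: write(P1, v0, 142). refcount(pp5)=1 -> write in place. 6 ppages; refcounts: pp0:1 pp1:1 pp2:2 pp3:2 pp4:1 pp5:1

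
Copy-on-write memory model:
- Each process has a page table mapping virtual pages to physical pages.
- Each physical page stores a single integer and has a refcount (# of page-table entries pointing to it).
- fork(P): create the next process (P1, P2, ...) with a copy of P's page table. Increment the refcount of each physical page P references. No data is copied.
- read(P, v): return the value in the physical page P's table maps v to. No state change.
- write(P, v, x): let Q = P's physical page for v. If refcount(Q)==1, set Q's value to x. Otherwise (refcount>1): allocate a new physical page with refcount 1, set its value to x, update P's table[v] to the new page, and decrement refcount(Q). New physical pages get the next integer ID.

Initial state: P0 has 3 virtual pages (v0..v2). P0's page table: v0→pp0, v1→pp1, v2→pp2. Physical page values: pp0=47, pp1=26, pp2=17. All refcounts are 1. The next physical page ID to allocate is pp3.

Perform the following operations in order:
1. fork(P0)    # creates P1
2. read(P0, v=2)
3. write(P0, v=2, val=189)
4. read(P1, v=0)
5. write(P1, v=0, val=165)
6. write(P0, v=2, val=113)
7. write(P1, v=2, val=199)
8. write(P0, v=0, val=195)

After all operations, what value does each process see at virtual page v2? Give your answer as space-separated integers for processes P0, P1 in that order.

Op 1: fork(P0) -> P1. 3 ppages; refcounts: pp0:2 pp1:2 pp2:2
Op 2: read(P0, v2) -> 17. No state change.
Op 3: write(P0, v2, 189). refcount(pp2)=2>1 -> COPY to pp3. 4 ppages; refcounts: pp0:2 pp1:2 pp2:1 pp3:1
Op 4: read(P1, v0) -> 47. No state change.
Op 5: write(P1, v0, 165). refcount(pp0)=2>1 -> COPY to pp4. 5 ppages; refcounts: pp0:1 pp1:2 pp2:1 pp3:1 pp4:1
Op 6: write(P0, v2, 113). refcount(pp3)=1 -> write in place. 5 ppages; refcounts: pp0:1 pp1:2 pp2:1 pp3:1 pp4:1
Op 7: write(P1, v2, 199). refcount(pp2)=1 -> write in place. 5 ppages; refcounts: pp0:1 pp1:2 pp2:1 pp3:1 pp4:1
Op 8: write(P0, v0, 195). refcount(pp0)=1 -> write in place. 5 ppages; refcounts: pp0:1 pp1:2 pp2:1 pp3:1 pp4:1
P0: v2 -> pp3 = 113
P1: v2 -> pp2 = 199

Answer: 113 199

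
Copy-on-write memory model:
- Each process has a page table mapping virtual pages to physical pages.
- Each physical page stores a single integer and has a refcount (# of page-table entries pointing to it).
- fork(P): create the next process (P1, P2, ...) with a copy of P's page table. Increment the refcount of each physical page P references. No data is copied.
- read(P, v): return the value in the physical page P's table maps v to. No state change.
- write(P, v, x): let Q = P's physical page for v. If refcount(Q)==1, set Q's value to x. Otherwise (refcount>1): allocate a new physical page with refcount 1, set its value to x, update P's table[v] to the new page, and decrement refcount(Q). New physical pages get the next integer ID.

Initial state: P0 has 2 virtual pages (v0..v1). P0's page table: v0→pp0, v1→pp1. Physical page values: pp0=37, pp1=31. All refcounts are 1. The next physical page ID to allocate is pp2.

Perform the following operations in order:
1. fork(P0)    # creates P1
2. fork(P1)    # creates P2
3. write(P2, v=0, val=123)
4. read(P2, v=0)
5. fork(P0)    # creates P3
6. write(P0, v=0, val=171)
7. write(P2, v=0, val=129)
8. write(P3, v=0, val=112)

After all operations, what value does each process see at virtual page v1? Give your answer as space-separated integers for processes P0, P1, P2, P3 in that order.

Answer: 31 31 31 31

Derivation:
Op 1: fork(P0) -> P1. 2 ppages; refcounts: pp0:2 pp1:2
Op 2: fork(P1) -> P2. 2 ppages; refcounts: pp0:3 pp1:3
Op 3: write(P2, v0, 123). refcount(pp0)=3>1 -> COPY to pp2. 3 ppages; refcounts: pp0:2 pp1:3 pp2:1
Op 4: read(P2, v0) -> 123. No state change.
Op 5: fork(P0) -> P3. 3 ppages; refcounts: pp0:3 pp1:4 pp2:1
Op 6: write(P0, v0, 171). refcount(pp0)=3>1 -> COPY to pp3. 4 ppages; refcounts: pp0:2 pp1:4 pp2:1 pp3:1
Op 7: write(P2, v0, 129). refcount(pp2)=1 -> write in place. 4 ppages; refcounts: pp0:2 pp1:4 pp2:1 pp3:1
Op 8: write(P3, v0, 112). refcount(pp0)=2>1 -> COPY to pp4. 5 ppages; refcounts: pp0:1 pp1:4 pp2:1 pp3:1 pp4:1
P0: v1 -> pp1 = 31
P1: v1 -> pp1 = 31
P2: v1 -> pp1 = 31
P3: v1 -> pp1 = 31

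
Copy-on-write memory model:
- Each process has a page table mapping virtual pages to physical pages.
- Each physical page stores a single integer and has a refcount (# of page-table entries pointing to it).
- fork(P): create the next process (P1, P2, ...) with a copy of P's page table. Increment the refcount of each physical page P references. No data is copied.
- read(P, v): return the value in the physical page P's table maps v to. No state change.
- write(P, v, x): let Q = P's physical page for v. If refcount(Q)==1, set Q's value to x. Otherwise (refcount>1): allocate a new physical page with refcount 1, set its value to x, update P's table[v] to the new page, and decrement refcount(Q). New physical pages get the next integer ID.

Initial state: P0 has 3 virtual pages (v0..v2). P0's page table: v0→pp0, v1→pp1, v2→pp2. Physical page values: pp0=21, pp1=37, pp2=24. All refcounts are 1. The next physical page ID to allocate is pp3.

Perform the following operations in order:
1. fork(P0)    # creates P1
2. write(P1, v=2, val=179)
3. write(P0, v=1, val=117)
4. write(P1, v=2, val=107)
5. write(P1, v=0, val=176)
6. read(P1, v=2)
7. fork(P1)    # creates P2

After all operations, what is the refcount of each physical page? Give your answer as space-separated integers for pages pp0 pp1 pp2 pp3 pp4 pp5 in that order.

Op 1: fork(P0) -> P1. 3 ppages; refcounts: pp0:2 pp1:2 pp2:2
Op 2: write(P1, v2, 179). refcount(pp2)=2>1 -> COPY to pp3. 4 ppages; refcounts: pp0:2 pp1:2 pp2:1 pp3:1
Op 3: write(P0, v1, 117). refcount(pp1)=2>1 -> COPY to pp4. 5 ppages; refcounts: pp0:2 pp1:1 pp2:1 pp3:1 pp4:1
Op 4: write(P1, v2, 107). refcount(pp3)=1 -> write in place. 5 ppages; refcounts: pp0:2 pp1:1 pp2:1 pp3:1 pp4:1
Op 5: write(P1, v0, 176). refcount(pp0)=2>1 -> COPY to pp5. 6 ppages; refcounts: pp0:1 pp1:1 pp2:1 pp3:1 pp4:1 pp5:1
Op 6: read(P1, v2) -> 107. No state change.
Op 7: fork(P1) -> P2. 6 ppages; refcounts: pp0:1 pp1:2 pp2:1 pp3:2 pp4:1 pp5:2

Answer: 1 2 1 2 1 2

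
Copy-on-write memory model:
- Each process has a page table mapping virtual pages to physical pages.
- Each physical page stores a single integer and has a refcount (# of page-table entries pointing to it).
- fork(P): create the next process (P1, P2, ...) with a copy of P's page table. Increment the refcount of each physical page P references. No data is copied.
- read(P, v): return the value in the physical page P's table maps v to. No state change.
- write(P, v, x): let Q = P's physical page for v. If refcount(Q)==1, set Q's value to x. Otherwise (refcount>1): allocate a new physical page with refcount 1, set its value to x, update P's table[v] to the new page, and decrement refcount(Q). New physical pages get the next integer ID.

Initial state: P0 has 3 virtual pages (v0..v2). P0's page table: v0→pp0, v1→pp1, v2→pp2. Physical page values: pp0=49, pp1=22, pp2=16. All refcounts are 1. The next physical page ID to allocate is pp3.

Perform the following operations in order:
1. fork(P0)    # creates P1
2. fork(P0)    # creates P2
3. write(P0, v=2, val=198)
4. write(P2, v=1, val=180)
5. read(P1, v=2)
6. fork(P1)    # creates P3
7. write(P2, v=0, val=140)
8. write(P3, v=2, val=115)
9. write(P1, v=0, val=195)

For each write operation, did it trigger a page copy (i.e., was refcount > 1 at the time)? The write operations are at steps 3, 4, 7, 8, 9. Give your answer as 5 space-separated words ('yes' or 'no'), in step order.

Op 1: fork(P0) -> P1. 3 ppages; refcounts: pp0:2 pp1:2 pp2:2
Op 2: fork(P0) -> P2. 3 ppages; refcounts: pp0:3 pp1:3 pp2:3
Op 3: write(P0, v2, 198). refcount(pp2)=3>1 -> COPY to pp3. 4 ppages; refcounts: pp0:3 pp1:3 pp2:2 pp3:1
Op 4: write(P2, v1, 180). refcount(pp1)=3>1 -> COPY to pp4. 5 ppages; refcounts: pp0:3 pp1:2 pp2:2 pp3:1 pp4:1
Op 5: read(P1, v2) -> 16. No state change.
Op 6: fork(P1) -> P3. 5 ppages; refcounts: pp0:4 pp1:3 pp2:3 pp3:1 pp4:1
Op 7: write(P2, v0, 140). refcount(pp0)=4>1 -> COPY to pp5. 6 ppages; refcounts: pp0:3 pp1:3 pp2:3 pp3:1 pp4:1 pp5:1
Op 8: write(P3, v2, 115). refcount(pp2)=3>1 -> COPY to pp6. 7 ppages; refcounts: pp0:3 pp1:3 pp2:2 pp3:1 pp4:1 pp5:1 pp6:1
Op 9: write(P1, v0, 195). refcount(pp0)=3>1 -> COPY to pp7. 8 ppages; refcounts: pp0:2 pp1:3 pp2:2 pp3:1 pp4:1 pp5:1 pp6:1 pp7:1

yes yes yes yes yes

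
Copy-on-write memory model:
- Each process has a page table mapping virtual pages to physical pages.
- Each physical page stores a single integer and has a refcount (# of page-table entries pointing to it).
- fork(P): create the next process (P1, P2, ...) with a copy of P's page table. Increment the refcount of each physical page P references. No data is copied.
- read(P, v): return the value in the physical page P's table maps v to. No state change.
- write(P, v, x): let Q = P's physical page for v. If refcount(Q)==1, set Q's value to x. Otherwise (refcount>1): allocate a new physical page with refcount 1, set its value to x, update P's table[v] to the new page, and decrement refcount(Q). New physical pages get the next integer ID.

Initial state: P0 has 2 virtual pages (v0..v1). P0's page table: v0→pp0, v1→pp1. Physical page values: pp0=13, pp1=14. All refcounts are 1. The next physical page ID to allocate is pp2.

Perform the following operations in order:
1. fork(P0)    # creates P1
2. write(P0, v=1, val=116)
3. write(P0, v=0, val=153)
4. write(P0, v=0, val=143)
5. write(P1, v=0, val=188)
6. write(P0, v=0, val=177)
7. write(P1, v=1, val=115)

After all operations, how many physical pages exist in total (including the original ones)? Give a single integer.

Answer: 4

Derivation:
Op 1: fork(P0) -> P1. 2 ppages; refcounts: pp0:2 pp1:2
Op 2: write(P0, v1, 116). refcount(pp1)=2>1 -> COPY to pp2. 3 ppages; refcounts: pp0:2 pp1:1 pp2:1
Op 3: write(P0, v0, 153). refcount(pp0)=2>1 -> COPY to pp3. 4 ppages; refcounts: pp0:1 pp1:1 pp2:1 pp3:1
Op 4: write(P0, v0, 143). refcount(pp3)=1 -> write in place. 4 ppages; refcounts: pp0:1 pp1:1 pp2:1 pp3:1
Op 5: write(P1, v0, 188). refcount(pp0)=1 -> write in place. 4 ppages; refcounts: pp0:1 pp1:1 pp2:1 pp3:1
Op 6: write(P0, v0, 177). refcount(pp3)=1 -> write in place. 4 ppages; refcounts: pp0:1 pp1:1 pp2:1 pp3:1
Op 7: write(P1, v1, 115). refcount(pp1)=1 -> write in place. 4 ppages; refcounts: pp0:1 pp1:1 pp2:1 pp3:1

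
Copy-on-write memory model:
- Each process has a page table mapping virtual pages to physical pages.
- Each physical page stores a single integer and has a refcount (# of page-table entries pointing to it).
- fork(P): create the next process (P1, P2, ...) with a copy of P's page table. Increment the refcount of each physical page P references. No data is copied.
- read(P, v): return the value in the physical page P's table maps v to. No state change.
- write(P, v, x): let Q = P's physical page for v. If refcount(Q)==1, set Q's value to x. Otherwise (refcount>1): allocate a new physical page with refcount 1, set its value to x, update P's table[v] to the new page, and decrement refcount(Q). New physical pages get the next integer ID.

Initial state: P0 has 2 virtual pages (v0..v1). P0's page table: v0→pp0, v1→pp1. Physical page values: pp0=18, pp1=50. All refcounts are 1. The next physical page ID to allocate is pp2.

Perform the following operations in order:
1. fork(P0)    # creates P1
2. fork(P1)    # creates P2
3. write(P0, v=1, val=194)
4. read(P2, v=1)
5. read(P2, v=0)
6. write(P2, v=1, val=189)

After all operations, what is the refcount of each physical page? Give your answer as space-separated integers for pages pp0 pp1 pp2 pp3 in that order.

Op 1: fork(P0) -> P1. 2 ppages; refcounts: pp0:2 pp1:2
Op 2: fork(P1) -> P2. 2 ppages; refcounts: pp0:3 pp1:3
Op 3: write(P0, v1, 194). refcount(pp1)=3>1 -> COPY to pp2. 3 ppages; refcounts: pp0:3 pp1:2 pp2:1
Op 4: read(P2, v1) -> 50. No state change.
Op 5: read(P2, v0) -> 18. No state change.
Op 6: write(P2, v1, 189). refcount(pp1)=2>1 -> COPY to pp3. 4 ppages; refcounts: pp0:3 pp1:1 pp2:1 pp3:1

Answer: 3 1 1 1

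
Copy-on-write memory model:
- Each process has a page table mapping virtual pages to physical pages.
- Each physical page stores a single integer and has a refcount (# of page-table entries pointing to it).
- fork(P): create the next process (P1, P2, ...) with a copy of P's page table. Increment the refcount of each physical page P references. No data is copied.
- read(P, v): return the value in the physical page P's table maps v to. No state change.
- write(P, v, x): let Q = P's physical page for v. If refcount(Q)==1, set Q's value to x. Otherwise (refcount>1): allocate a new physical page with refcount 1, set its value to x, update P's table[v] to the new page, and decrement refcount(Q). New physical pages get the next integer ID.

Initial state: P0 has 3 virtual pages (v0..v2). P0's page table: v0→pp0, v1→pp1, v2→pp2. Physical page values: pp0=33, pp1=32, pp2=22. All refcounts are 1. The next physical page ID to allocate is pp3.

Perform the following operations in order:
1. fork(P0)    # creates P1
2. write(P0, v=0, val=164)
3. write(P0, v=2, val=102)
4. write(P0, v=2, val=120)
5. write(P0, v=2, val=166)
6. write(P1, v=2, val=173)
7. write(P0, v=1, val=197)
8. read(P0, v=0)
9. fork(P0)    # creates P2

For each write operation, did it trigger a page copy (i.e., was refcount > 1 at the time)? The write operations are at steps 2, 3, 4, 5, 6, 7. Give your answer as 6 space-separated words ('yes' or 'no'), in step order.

Op 1: fork(P0) -> P1. 3 ppages; refcounts: pp0:2 pp1:2 pp2:2
Op 2: write(P0, v0, 164). refcount(pp0)=2>1 -> COPY to pp3. 4 ppages; refcounts: pp0:1 pp1:2 pp2:2 pp3:1
Op 3: write(P0, v2, 102). refcount(pp2)=2>1 -> COPY to pp4. 5 ppages; refcounts: pp0:1 pp1:2 pp2:1 pp3:1 pp4:1
Op 4: write(P0, v2, 120). refcount(pp4)=1 -> write in place. 5 ppages; refcounts: pp0:1 pp1:2 pp2:1 pp3:1 pp4:1
Op 5: write(P0, v2, 166). refcount(pp4)=1 -> write in place. 5 ppages; refcounts: pp0:1 pp1:2 pp2:1 pp3:1 pp4:1
Op 6: write(P1, v2, 173). refcount(pp2)=1 -> write in place. 5 ppages; refcounts: pp0:1 pp1:2 pp2:1 pp3:1 pp4:1
Op 7: write(P0, v1, 197). refcount(pp1)=2>1 -> COPY to pp5. 6 ppages; refcounts: pp0:1 pp1:1 pp2:1 pp3:1 pp4:1 pp5:1
Op 8: read(P0, v0) -> 164. No state change.
Op 9: fork(P0) -> P2. 6 ppages; refcounts: pp0:1 pp1:1 pp2:1 pp3:2 pp4:2 pp5:2

yes yes no no no yes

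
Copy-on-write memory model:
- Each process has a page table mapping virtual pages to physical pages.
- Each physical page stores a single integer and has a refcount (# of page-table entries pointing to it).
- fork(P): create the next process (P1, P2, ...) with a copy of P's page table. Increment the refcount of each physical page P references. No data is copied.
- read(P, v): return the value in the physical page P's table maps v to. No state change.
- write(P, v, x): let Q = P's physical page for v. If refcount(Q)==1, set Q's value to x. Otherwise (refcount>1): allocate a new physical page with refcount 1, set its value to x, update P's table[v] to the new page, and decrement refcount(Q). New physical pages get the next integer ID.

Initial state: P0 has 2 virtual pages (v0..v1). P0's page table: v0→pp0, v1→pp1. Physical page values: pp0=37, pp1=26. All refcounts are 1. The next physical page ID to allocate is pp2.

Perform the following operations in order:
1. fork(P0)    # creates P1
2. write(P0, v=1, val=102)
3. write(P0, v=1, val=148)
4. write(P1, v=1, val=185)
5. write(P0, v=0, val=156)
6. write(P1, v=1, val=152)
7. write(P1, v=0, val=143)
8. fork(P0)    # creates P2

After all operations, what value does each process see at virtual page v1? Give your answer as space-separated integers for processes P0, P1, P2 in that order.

Op 1: fork(P0) -> P1. 2 ppages; refcounts: pp0:2 pp1:2
Op 2: write(P0, v1, 102). refcount(pp1)=2>1 -> COPY to pp2. 3 ppages; refcounts: pp0:2 pp1:1 pp2:1
Op 3: write(P0, v1, 148). refcount(pp2)=1 -> write in place. 3 ppages; refcounts: pp0:2 pp1:1 pp2:1
Op 4: write(P1, v1, 185). refcount(pp1)=1 -> write in place. 3 ppages; refcounts: pp0:2 pp1:1 pp2:1
Op 5: write(P0, v0, 156). refcount(pp0)=2>1 -> COPY to pp3. 4 ppages; refcounts: pp0:1 pp1:1 pp2:1 pp3:1
Op 6: write(P1, v1, 152). refcount(pp1)=1 -> write in place. 4 ppages; refcounts: pp0:1 pp1:1 pp2:1 pp3:1
Op 7: write(P1, v0, 143). refcount(pp0)=1 -> write in place. 4 ppages; refcounts: pp0:1 pp1:1 pp2:1 pp3:1
Op 8: fork(P0) -> P2. 4 ppages; refcounts: pp0:1 pp1:1 pp2:2 pp3:2
P0: v1 -> pp2 = 148
P1: v1 -> pp1 = 152
P2: v1 -> pp2 = 148

Answer: 148 152 148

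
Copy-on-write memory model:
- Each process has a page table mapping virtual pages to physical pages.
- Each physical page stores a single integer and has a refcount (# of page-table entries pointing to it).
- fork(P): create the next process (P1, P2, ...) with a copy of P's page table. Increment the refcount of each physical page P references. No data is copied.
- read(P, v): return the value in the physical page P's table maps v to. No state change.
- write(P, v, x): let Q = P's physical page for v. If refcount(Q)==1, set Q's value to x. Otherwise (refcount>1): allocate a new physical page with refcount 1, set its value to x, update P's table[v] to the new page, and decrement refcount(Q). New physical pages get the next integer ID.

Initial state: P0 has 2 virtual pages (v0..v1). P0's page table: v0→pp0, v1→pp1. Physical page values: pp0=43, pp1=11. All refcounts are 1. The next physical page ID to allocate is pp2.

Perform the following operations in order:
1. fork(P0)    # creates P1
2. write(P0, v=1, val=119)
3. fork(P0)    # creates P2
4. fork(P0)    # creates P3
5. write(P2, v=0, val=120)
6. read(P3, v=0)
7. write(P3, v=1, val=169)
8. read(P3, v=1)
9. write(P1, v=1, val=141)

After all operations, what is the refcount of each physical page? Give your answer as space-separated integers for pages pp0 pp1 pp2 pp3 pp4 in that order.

Answer: 3 1 2 1 1

Derivation:
Op 1: fork(P0) -> P1. 2 ppages; refcounts: pp0:2 pp1:2
Op 2: write(P0, v1, 119). refcount(pp1)=2>1 -> COPY to pp2. 3 ppages; refcounts: pp0:2 pp1:1 pp2:1
Op 3: fork(P0) -> P2. 3 ppages; refcounts: pp0:3 pp1:1 pp2:2
Op 4: fork(P0) -> P3. 3 ppages; refcounts: pp0:4 pp1:1 pp2:3
Op 5: write(P2, v0, 120). refcount(pp0)=4>1 -> COPY to pp3. 4 ppages; refcounts: pp0:3 pp1:1 pp2:3 pp3:1
Op 6: read(P3, v0) -> 43. No state change.
Op 7: write(P3, v1, 169). refcount(pp2)=3>1 -> COPY to pp4. 5 ppages; refcounts: pp0:3 pp1:1 pp2:2 pp3:1 pp4:1
Op 8: read(P3, v1) -> 169. No state change.
Op 9: write(P1, v1, 141). refcount(pp1)=1 -> write in place. 5 ppages; refcounts: pp0:3 pp1:1 pp2:2 pp3:1 pp4:1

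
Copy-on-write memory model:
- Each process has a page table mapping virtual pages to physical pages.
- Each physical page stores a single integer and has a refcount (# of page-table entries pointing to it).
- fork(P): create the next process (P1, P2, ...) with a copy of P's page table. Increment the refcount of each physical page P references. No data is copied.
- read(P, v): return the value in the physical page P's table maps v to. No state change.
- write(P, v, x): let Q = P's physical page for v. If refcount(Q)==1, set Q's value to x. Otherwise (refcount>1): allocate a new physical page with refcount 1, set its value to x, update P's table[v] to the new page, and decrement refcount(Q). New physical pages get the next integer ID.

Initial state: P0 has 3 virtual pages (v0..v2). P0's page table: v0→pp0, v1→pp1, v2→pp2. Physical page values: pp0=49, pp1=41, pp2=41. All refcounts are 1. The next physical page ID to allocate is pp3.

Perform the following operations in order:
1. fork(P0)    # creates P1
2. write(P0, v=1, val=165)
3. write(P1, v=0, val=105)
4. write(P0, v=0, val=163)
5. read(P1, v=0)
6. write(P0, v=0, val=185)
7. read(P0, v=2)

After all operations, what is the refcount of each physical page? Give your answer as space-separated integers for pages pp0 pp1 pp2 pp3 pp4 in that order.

Op 1: fork(P0) -> P1. 3 ppages; refcounts: pp0:2 pp1:2 pp2:2
Op 2: write(P0, v1, 165). refcount(pp1)=2>1 -> COPY to pp3. 4 ppages; refcounts: pp0:2 pp1:1 pp2:2 pp3:1
Op 3: write(P1, v0, 105). refcount(pp0)=2>1 -> COPY to pp4. 5 ppages; refcounts: pp0:1 pp1:1 pp2:2 pp3:1 pp4:1
Op 4: write(P0, v0, 163). refcount(pp0)=1 -> write in place. 5 ppages; refcounts: pp0:1 pp1:1 pp2:2 pp3:1 pp4:1
Op 5: read(P1, v0) -> 105. No state change.
Op 6: write(P0, v0, 185). refcount(pp0)=1 -> write in place. 5 ppages; refcounts: pp0:1 pp1:1 pp2:2 pp3:1 pp4:1
Op 7: read(P0, v2) -> 41. No state change.

Answer: 1 1 2 1 1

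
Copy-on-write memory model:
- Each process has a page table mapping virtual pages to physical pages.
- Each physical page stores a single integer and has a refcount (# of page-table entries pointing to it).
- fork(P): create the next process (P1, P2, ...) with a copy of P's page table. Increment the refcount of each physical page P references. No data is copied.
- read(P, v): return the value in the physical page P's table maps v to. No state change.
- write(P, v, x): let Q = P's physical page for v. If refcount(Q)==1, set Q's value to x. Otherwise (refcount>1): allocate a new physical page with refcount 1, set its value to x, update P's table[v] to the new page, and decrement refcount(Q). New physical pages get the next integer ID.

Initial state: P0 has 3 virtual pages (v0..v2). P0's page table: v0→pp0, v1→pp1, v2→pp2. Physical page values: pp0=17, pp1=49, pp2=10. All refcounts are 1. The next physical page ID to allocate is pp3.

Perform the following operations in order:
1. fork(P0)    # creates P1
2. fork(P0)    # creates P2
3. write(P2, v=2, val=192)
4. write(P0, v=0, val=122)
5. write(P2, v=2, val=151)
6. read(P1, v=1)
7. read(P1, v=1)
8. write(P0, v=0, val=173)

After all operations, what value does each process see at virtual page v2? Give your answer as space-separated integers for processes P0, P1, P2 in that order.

Op 1: fork(P0) -> P1. 3 ppages; refcounts: pp0:2 pp1:2 pp2:2
Op 2: fork(P0) -> P2. 3 ppages; refcounts: pp0:3 pp1:3 pp2:3
Op 3: write(P2, v2, 192). refcount(pp2)=3>1 -> COPY to pp3. 4 ppages; refcounts: pp0:3 pp1:3 pp2:2 pp3:1
Op 4: write(P0, v0, 122). refcount(pp0)=3>1 -> COPY to pp4. 5 ppages; refcounts: pp0:2 pp1:3 pp2:2 pp3:1 pp4:1
Op 5: write(P2, v2, 151). refcount(pp3)=1 -> write in place. 5 ppages; refcounts: pp0:2 pp1:3 pp2:2 pp3:1 pp4:1
Op 6: read(P1, v1) -> 49. No state change.
Op 7: read(P1, v1) -> 49. No state change.
Op 8: write(P0, v0, 173). refcount(pp4)=1 -> write in place. 5 ppages; refcounts: pp0:2 pp1:3 pp2:2 pp3:1 pp4:1
P0: v2 -> pp2 = 10
P1: v2 -> pp2 = 10
P2: v2 -> pp3 = 151

Answer: 10 10 151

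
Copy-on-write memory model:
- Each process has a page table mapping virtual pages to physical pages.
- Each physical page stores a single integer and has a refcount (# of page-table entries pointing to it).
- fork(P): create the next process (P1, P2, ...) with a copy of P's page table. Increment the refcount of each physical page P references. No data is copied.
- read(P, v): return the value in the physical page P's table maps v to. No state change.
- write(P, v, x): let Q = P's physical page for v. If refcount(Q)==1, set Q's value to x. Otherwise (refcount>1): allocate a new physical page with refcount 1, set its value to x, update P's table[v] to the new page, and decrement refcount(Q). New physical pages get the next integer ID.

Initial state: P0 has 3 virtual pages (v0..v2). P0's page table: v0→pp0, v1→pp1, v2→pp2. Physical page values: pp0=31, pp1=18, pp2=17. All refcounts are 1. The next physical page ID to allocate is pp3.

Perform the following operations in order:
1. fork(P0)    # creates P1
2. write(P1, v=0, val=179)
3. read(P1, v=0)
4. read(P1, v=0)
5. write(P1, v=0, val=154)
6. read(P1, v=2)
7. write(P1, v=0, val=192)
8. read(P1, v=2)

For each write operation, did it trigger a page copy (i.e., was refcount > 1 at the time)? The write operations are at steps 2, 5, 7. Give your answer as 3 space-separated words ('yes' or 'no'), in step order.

Op 1: fork(P0) -> P1. 3 ppages; refcounts: pp0:2 pp1:2 pp2:2
Op 2: write(P1, v0, 179). refcount(pp0)=2>1 -> COPY to pp3. 4 ppages; refcounts: pp0:1 pp1:2 pp2:2 pp3:1
Op 3: read(P1, v0) -> 179. No state change.
Op 4: read(P1, v0) -> 179. No state change.
Op 5: write(P1, v0, 154). refcount(pp3)=1 -> write in place. 4 ppages; refcounts: pp0:1 pp1:2 pp2:2 pp3:1
Op 6: read(P1, v2) -> 17. No state change.
Op 7: write(P1, v0, 192). refcount(pp3)=1 -> write in place. 4 ppages; refcounts: pp0:1 pp1:2 pp2:2 pp3:1
Op 8: read(P1, v2) -> 17. No state change.

yes no no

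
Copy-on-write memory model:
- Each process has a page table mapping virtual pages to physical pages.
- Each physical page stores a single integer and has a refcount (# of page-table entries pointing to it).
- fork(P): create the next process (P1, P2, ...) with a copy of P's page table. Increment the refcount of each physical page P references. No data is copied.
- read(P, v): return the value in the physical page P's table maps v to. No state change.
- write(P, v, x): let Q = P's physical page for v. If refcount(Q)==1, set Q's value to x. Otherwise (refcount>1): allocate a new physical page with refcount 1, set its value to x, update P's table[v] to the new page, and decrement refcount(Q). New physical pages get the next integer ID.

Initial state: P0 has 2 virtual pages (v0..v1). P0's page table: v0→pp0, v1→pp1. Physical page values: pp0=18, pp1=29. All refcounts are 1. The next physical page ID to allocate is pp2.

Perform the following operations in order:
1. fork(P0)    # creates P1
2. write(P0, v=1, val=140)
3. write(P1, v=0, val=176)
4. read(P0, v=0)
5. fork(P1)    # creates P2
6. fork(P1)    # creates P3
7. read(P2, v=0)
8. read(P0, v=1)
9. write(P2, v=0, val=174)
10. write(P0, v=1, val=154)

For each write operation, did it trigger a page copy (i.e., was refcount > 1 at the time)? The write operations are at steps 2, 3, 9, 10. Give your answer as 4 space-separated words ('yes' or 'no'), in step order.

Op 1: fork(P0) -> P1. 2 ppages; refcounts: pp0:2 pp1:2
Op 2: write(P0, v1, 140). refcount(pp1)=2>1 -> COPY to pp2. 3 ppages; refcounts: pp0:2 pp1:1 pp2:1
Op 3: write(P1, v0, 176). refcount(pp0)=2>1 -> COPY to pp3. 4 ppages; refcounts: pp0:1 pp1:1 pp2:1 pp3:1
Op 4: read(P0, v0) -> 18. No state change.
Op 5: fork(P1) -> P2. 4 ppages; refcounts: pp0:1 pp1:2 pp2:1 pp3:2
Op 6: fork(P1) -> P3. 4 ppages; refcounts: pp0:1 pp1:3 pp2:1 pp3:3
Op 7: read(P2, v0) -> 176. No state change.
Op 8: read(P0, v1) -> 140. No state change.
Op 9: write(P2, v0, 174). refcount(pp3)=3>1 -> COPY to pp4. 5 ppages; refcounts: pp0:1 pp1:3 pp2:1 pp3:2 pp4:1
Op 10: write(P0, v1, 154). refcount(pp2)=1 -> write in place. 5 ppages; refcounts: pp0:1 pp1:3 pp2:1 pp3:2 pp4:1

yes yes yes no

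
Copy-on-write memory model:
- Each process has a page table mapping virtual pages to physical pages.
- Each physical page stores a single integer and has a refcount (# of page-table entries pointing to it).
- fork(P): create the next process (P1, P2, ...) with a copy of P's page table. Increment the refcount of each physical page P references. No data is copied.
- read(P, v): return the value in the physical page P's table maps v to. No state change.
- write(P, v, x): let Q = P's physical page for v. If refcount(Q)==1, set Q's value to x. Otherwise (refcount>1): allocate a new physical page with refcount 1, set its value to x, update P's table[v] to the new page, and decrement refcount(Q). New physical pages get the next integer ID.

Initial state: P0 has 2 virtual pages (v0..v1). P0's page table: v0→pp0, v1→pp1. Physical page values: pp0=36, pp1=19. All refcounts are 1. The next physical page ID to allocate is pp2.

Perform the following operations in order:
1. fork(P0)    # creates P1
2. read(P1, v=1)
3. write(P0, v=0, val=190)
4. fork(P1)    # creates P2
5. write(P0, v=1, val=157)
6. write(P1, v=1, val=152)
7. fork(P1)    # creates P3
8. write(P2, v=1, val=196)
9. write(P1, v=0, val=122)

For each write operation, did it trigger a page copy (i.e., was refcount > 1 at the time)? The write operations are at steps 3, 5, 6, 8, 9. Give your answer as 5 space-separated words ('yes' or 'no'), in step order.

Op 1: fork(P0) -> P1. 2 ppages; refcounts: pp0:2 pp1:2
Op 2: read(P1, v1) -> 19. No state change.
Op 3: write(P0, v0, 190). refcount(pp0)=2>1 -> COPY to pp2. 3 ppages; refcounts: pp0:1 pp1:2 pp2:1
Op 4: fork(P1) -> P2. 3 ppages; refcounts: pp0:2 pp1:3 pp2:1
Op 5: write(P0, v1, 157). refcount(pp1)=3>1 -> COPY to pp3. 4 ppages; refcounts: pp0:2 pp1:2 pp2:1 pp3:1
Op 6: write(P1, v1, 152). refcount(pp1)=2>1 -> COPY to pp4. 5 ppages; refcounts: pp0:2 pp1:1 pp2:1 pp3:1 pp4:1
Op 7: fork(P1) -> P3. 5 ppages; refcounts: pp0:3 pp1:1 pp2:1 pp3:1 pp4:2
Op 8: write(P2, v1, 196). refcount(pp1)=1 -> write in place. 5 ppages; refcounts: pp0:3 pp1:1 pp2:1 pp3:1 pp4:2
Op 9: write(P1, v0, 122). refcount(pp0)=3>1 -> COPY to pp5. 6 ppages; refcounts: pp0:2 pp1:1 pp2:1 pp3:1 pp4:2 pp5:1

yes yes yes no yes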